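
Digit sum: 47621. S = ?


4 + 7 + 6 + 2 + 1 = 20


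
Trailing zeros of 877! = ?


floor(877/5) = 175
floor(877/25) = 35
floor(877/125) = 7
floor(877/625) = 1
Total = 218

218 trailing zeros


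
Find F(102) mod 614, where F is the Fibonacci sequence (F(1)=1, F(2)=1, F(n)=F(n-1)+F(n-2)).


F(k) mod 614 for k=1..102:
1, 1, 2, 3, 5, 8, 13, 21, 34, 55, 89, 144, 233, 377, 610, 373, 369, 128, 497, 11, 508, 519, 413, 318, 117, 435, 552, 373, 311, 70, 381, 451, 218, 55, 273, 328, 601, 315, 302, 3, 305, 308, 613, 307, 306, 613, 305, 304, 609, 299, 294, 593, 273, 252, 525, 163, 74, 237, 311, 548, 245, 179, 424, 603, 413, 402, 201, 603, 190, 179, 369, 548, 303, 237, 540, 163, 89, 252, 341, 593, 320, 299, 5, 304, 309, 613, 308, 307, 1, 308, 309, 3, 312, 315, 13, 328, 341, 55, 396, 451, 233, 70
F(102) mod 614 = 70


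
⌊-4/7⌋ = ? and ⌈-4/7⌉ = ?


-4/7 = -0.5714
floor = -1
ceil = 0

floor = -1, ceil = 0


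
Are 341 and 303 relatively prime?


Euclidean algorithm:
341 = 1 * 303 + 38
303 = 7 * 38 + 37
38 = 1 * 37 + 1
37 = 37 * 1 + 0
GCD(341, 303) = 1

Yes, coprime (GCD = 1)


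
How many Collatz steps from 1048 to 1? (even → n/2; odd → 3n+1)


1048 → 524 → 262 → 131 → 394 → 197 → 592 → 296 → 148 → 74 → 37 → 112 → 56 → 28 → 14 → 7 → 22 → 11 → 34 → 17 → 52 → 26 → 13 → 40 → 20 → 10 → 5 → 16 → 8 → 4 → 2 → 1
Total steps = 31

31 steps


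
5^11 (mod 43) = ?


5^1 mod 43 = 5
5^2 mod 43 = 25
5^3 mod 43 = 39
5^4 mod 43 = 23
5^5 mod 43 = 29
5^6 mod 43 = 16
5^7 mod 43 = 37
5^8 mod 43 = 13
5^9 mod 43 = 22
5^10 mod 43 = 24
5^11 mod 43 = 34


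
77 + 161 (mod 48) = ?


77 + 161 = 238
238 mod 48 = 46


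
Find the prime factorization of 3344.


3344 / 2 = 1672
1672 / 2 = 836
836 / 2 = 418
418 / 2 = 209
209 / 11 = 19
19 / 19 = 1
3344 = 2^4 × 11 × 19


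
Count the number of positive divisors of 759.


759 = 3^1 × 11^1 × 23^1
d(759) = (1+1) × (1+1) × (1+1) = 8

8 divisors


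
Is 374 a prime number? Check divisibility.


374 / 2 = 187 (exact division)
374 is NOT prime.

No, 374 is not prime


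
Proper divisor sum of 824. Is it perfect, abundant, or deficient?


Proper divisors: 1, 2, 4, 8, 103, 206, 412
Sum = 1 + 2 + 4 + 8 + 103 + 206 + 412 = 736
736 < 824 → deficient

s(824) = 736 (deficient)


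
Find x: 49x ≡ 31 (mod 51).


GCD(49, 51) = 1, unique solution
a^(-1) mod 51 = 25
x = 25 * 31 mod 51 = 10

x ≡ 10 (mod 51)


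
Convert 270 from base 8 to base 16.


270 (base 8) = 184 (decimal)
184 (decimal) = B8 (base 16)


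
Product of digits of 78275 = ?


7 × 8 × 2 × 7 × 5 = 3920


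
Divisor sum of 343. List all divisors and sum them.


Divisors of 343: 1, 7, 49, 343
Sum = 1 + 7 + 49 + 343 = 400

σ(343) = 400


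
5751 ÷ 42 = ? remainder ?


5751 = 42 * 136 + 39
Check: 5712 + 39 = 5751

q = 136, r = 39


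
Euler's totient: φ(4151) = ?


4151 = 7 × 593
Prime factors: 7, 593
φ(4151) = 4151 × (1-1/7) × (1-1/593)
= 4151 × 6/7 × 592/593 = 3552

φ(4151) = 3552


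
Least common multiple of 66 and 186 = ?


GCD(66, 186) = 6
LCM = 66*186/6 = 12276/6 = 2046

LCM = 2046


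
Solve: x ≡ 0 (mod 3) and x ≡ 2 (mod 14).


M = 3*14 = 42
M1 = M/3 = 14, M2 = M/14 = 3
M1^(-1) mod 3 = 2, M2^(-1) mod 14 = 5
x = 0*14*2 + 2*3*5 = 30
30 mod 42 = 30
Check: 30 mod 3 = 0 ✓, 30 mod 14 = 2 ✓

x ≡ 30 (mod 42)


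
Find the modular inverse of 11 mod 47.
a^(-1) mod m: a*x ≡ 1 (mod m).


Use the extended Euclidean algorithm on (47, 11); each row r = 47*s + 11*t:
r=47, s=1, t=0
r=11, s=0, t=1
q=4: r=3, s=1, t=-4   [47*(1) + 11*(-4) = 3]
q=3: r=2, s=-3, t=13   [47*(-3) + 11*(13) = 2]
q=1: r=1, s=4, t=-17   [47*(4) + 11*(-17) = 1]
q=2: r=0, s=-11, t=47   [47*(-11) + 11*(47) = 0]
GCD = 1 with t = -17, so 11*(-17) ≡ 1 (mod 47)
Inverse = -17 mod 47 = 30
Check: 11 * 30 = 330 ≡ 1 (mod 47)

11^(-1) ≡ 30 (mod 47)


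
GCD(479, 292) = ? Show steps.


479 = 1 * 292 + 187
292 = 1 * 187 + 105
187 = 1 * 105 + 82
105 = 1 * 82 + 23
82 = 3 * 23 + 13
23 = 1 * 13 + 10
13 = 1 * 10 + 3
10 = 3 * 3 + 1
3 = 3 * 1 + 0
GCD = 1


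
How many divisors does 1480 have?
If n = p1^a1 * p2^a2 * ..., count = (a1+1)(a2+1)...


1480 = 2^3 × 5^1 × 37^1
d(1480) = (3+1) × (1+1) × (1+1) = 16

16 divisors


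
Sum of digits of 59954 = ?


5 + 9 + 9 + 5 + 4 = 32


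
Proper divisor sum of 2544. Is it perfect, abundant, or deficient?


Proper divisors: 1, 2, 3, 4, 6, 8, 12, 16, 24, 48, 53, 106, 159, 212, 318, 424, 636, 848, 1272
Sum = 1 + 2 + 3 + 4 + 6 + 8 + 12 + 16 + 24 + 48 + 53 + 106 + 159 + 212 + 318 + 424 + 636 + 848 + 1272 = 4152
4152 > 2544 → abundant

s(2544) = 4152 (abundant)


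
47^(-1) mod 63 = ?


Use the extended Euclidean algorithm on (63, 47); each row r = 63*s + 47*t:
r=63, s=1, t=0
r=47, s=0, t=1
q=1: r=16, s=1, t=-1   [63*(1) + 47*(-1) = 16]
q=2: r=15, s=-2, t=3   [63*(-2) + 47*(3) = 15]
q=1: r=1, s=3, t=-4   [63*(3) + 47*(-4) = 1]
q=15: r=0, s=-47, t=63   [63*(-47) + 47*(63) = 0]
GCD = 1 with t = -4, so 47*(-4) ≡ 1 (mod 63)
Inverse = -4 mod 63 = 59
Check: 47 * 59 = 2773 ≡ 1 (mod 63)

47^(-1) ≡ 59 (mod 63)


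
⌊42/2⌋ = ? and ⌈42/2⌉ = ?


42/2 = 21.0000
floor = 21
ceil = 21

floor = 21, ceil = 21


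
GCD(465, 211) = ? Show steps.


465 = 2 * 211 + 43
211 = 4 * 43 + 39
43 = 1 * 39 + 4
39 = 9 * 4 + 3
4 = 1 * 3 + 1
3 = 3 * 1 + 0
GCD = 1


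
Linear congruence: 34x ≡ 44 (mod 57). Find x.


GCD(34, 57) = 1, unique solution
a^(-1) mod 57 = 52
x = 52 * 44 mod 57 = 8

x ≡ 8 (mod 57)


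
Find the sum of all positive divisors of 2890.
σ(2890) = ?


Divisors of 2890: 1, 2, 5, 10, 17, 34, 85, 170, 289, 578, 1445, 2890
Sum = 1 + 2 + 5 + 10 + 17 + 34 + 85 + 170 + 289 + 578 + 1445 + 2890 = 5526

σ(2890) = 5526


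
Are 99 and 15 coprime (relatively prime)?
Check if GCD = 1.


Euclidean algorithm:
99 = 6 * 15 + 9
15 = 1 * 9 + 6
9 = 1 * 6 + 3
6 = 2 * 3 + 0
GCD(99, 15) = 3

No, not coprime (GCD = 3)


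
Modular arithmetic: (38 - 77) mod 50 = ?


38 - 77 = -39
-39 mod 50 = 11


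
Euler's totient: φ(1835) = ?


1835 = 5 × 367
Prime factors: 5, 367
φ(1835) = 1835 × (1-1/5) × (1-1/367)
= 1835 × 4/5 × 366/367 = 1464

φ(1835) = 1464


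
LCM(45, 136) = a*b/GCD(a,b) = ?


GCD(45, 136) = 1
LCM = 45*136/1 = 6120/1 = 6120

LCM = 6120


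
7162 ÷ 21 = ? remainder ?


7162 = 21 * 341 + 1
Check: 7161 + 1 = 7162

q = 341, r = 1


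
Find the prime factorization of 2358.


2358 / 2 = 1179
1179 / 3 = 393
393 / 3 = 131
131 / 131 = 1
2358 = 2 × 3^2 × 131


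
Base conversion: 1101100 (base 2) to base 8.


1101100 (base 2) = 108 (decimal)
108 (decimal) = 154 (base 8)


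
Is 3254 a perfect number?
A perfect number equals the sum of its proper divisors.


Proper divisors of 3254: 1, 2, 1627
Sum = 1 + 2 + 1627 = 1630

No, 3254 is not perfect (1630 ≠ 3254)


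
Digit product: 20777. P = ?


2 × 0 × 7 × 7 × 7 = 0


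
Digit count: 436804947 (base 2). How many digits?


436804947 in base 2 = 11010000010010001110101010011
Number of digits = 29

29 digits (base 2)


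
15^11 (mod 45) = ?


15^1 mod 45 = 15
15^2 mod 45 = 0
15^3 mod 45 = 0
15^4 mod 45 = 0
15^5 mod 45 = 0
15^6 mod 45 = 0
15^7 mod 45 = 0
15^8 mod 45 = 0
15^9 mod 45 = 0
15^10 mod 45 = 0
15^11 mod 45 = 0


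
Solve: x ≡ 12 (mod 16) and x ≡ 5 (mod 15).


M = 16*15 = 240
M1 = M/16 = 15, M2 = M/15 = 16
M1^(-1) mod 16 = 15, M2^(-1) mod 15 = 1
x = 12*15*15 + 5*16*1 = 2780
2780 mod 240 = 140
Check: 140 mod 16 = 12 ✓, 140 mod 15 = 5 ✓

x ≡ 140 (mod 240)


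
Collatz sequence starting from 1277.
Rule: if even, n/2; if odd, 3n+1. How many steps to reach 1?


1277 → 3832 → 1916 → 958 → 479 → 1438 → 719 → 2158 → 1079 → 3238 → 1619 → 4858 → 2429 → 7288 → 3644 → 1822 → 911 → 2734 → 1367 → 4102 → 2051 → 6154 → 3077 → 9232 → 4616 → 2308 → 1154 → 577 → 1732 → 866 → 433 → 1300 → 650 → 325 → 976 → 488 → 244 → 122 → 61 → 184 → 92 → 46 → 23 → 70 → 35 → 106 → 53 → 160 → 80 → 40 → 20 → 10 → 5 → 16 → 8 → 4 → 2 → 1
Total steps = 57

57 steps


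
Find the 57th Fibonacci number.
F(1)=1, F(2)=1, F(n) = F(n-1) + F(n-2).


Sequence: 1, 1, 2, 3, 5, 8, 13, 21, 34, 55, 89, 144, 233, 377, 610, 987, 1597, 2584, 4181, 6765, 10946, 17711, 28657, 46368, 75025, 121393, 196418, 317811, 514229, 832040, 1346269, 2178309, 3524578, 5702887, 9227465, 14930352, 24157817, 39088169, 63245986, 102334155, 165580141, 267914296, 433494437, 701408733, 1134903170, 1836311903, 2971215073, 4807526976, 7778742049, 12586269025, 20365011074, 32951280099, 53316291173, 86267571272, 139583862445, 225851433717, 365435296162
F(57) = 365435296162


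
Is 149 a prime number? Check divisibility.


Check divisors up to sqrt(149) = 12.2066
No divisors found.
149 is prime.

Yes, 149 is prime


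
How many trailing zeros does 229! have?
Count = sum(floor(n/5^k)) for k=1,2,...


floor(229/5) = 45
floor(229/25) = 9
floor(229/125) = 1
Total = 55

55 trailing zeros


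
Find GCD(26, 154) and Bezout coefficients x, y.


Tabular extended Euclidean (each row: r = 26*s + 154*t):
r=26, s=1, t=0
r=154, s=0, t=1
q=0: r=26, s=1, t=0   [26*(1) + 154*(0) = 26]
q=5: r=24, s=-5, t=1   [26*(-5) + 154*(1) = 24]
q=1: r=2, s=6, t=-1   [26*(6) + 154*(-1) = 2]
q=12: r=0, s=-77, t=13   [26*(-77) + 154*(13) = 0]
GCD = 2; from the row with r=2: x=6, y=-1
Check: 26*(6) + 154*(-1) = 156 - 154 = 2

GCD = 2, x = 6, y = -1


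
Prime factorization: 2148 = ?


2148 / 2 = 1074
1074 / 2 = 537
537 / 3 = 179
179 / 179 = 1
2148 = 2^2 × 3 × 179


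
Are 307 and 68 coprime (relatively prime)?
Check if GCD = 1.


Euclidean algorithm:
307 = 4 * 68 + 35
68 = 1 * 35 + 33
35 = 1 * 33 + 2
33 = 16 * 2 + 1
2 = 2 * 1 + 0
GCD(307, 68) = 1

Yes, coprime (GCD = 1)


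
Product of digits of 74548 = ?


7 × 4 × 5 × 4 × 8 = 4480


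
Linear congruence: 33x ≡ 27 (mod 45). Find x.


GCD(33, 45) = 3 divides 27
Divide: 11x ≡ 9 (mod 15)
x ≡ 9 (mod 15)


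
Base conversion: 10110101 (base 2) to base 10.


10110101 (base 2) = 181 (decimal)
181 (decimal) = 181 (base 10)


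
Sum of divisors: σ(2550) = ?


Divisors of 2550: 1, 2, 3, 5, 6, 10, 15, 17, 25, 30, 34, 50, 51, 75, 85, 102, 150, 170, 255, 425, 510, 850, 1275, 2550
Sum = 1 + 2 + 3 + 5 + 6 + 10 + 15 + 17 + 25 + 30 + 34 + 50 + 51 + 75 + 85 + 102 + 150 + 170 + 255 + 425 + 510 + 850 + 1275 + 2550 = 6696

σ(2550) = 6696


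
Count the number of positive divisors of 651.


651 = 3^1 × 7^1 × 31^1
d(651) = (1+1) × (1+1) × (1+1) = 8

8 divisors


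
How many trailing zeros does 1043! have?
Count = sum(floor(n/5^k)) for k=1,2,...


floor(1043/5) = 208
floor(1043/25) = 41
floor(1043/125) = 8
floor(1043/625) = 1
Total = 258

258 trailing zeros


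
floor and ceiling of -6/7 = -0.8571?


-6/7 = -0.8571
floor = -1
ceil = 0

floor = -1, ceil = 0


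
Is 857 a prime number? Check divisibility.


Check divisors up to sqrt(857) = 29.2746
No divisors found.
857 is prime.

Yes, 857 is prime


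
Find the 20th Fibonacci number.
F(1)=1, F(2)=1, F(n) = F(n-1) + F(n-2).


Sequence: 1, 1, 2, 3, 5, 8, 13, 21, 34, 55, 89, 144, 233, 377, 610, 987, 1597, 2584, 4181, 6765
F(20) = 6765


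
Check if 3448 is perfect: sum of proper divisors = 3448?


Proper divisors of 3448: 1, 2, 4, 8, 431, 862, 1724
Sum = 1 + 2 + 4 + 8 + 431 + 862 + 1724 = 3032

No, 3448 is not perfect (3032 ≠ 3448)


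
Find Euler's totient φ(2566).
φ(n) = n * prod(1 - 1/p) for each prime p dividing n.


2566 = 2 × 1283
Prime factors: 2, 1283
φ(2566) = 2566 × (1-1/2) × (1-1/1283)
= 2566 × 1/2 × 1282/1283 = 1282

φ(2566) = 1282


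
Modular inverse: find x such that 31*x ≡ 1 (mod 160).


Use the extended Euclidean algorithm on (160, 31); each row r = 160*s + 31*t:
r=160, s=1, t=0
r=31, s=0, t=1
q=5: r=5, s=1, t=-5   [160*(1) + 31*(-5) = 5]
q=6: r=1, s=-6, t=31   [160*(-6) + 31*(31) = 1]
q=5: r=0, s=31, t=-160   [160*(31) + 31*(-160) = 0]
GCD = 1 with t = 31, so 31*(31) ≡ 1 (mod 160)
Inverse = 31 mod 160 = 31
Check: 31 * 31 = 961 ≡ 1 (mod 160)

31^(-1) ≡ 31 (mod 160)


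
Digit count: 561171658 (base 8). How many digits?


561171658 in base 8 = 4134546312
Number of digits = 10

10 digits (base 8)


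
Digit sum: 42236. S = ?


4 + 2 + 2 + 3 + 6 = 17


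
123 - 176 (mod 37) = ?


123 - 176 = -53
-53 mod 37 = 21


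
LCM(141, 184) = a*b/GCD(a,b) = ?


GCD(141, 184) = 1
LCM = 141*184/1 = 25944/1 = 25944

LCM = 25944


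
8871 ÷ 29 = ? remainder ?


8871 = 29 * 305 + 26
Check: 8845 + 26 = 8871

q = 305, r = 26


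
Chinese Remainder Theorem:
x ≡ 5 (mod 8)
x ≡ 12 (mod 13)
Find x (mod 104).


M = 8*13 = 104
M1 = M/8 = 13, M2 = M/13 = 8
M1^(-1) mod 8 = 5, M2^(-1) mod 13 = 5
x = 5*13*5 + 12*8*5 = 805
805 mod 104 = 77
Check: 77 mod 8 = 5 ✓, 77 mod 13 = 12 ✓

x ≡ 77 (mod 104)


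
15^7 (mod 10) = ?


15^1 mod 10 = 5
15^2 mod 10 = 5
15^3 mod 10 = 5
15^4 mod 10 = 5
15^5 mod 10 = 5
15^6 mod 10 = 5
15^7 mod 10 = 5


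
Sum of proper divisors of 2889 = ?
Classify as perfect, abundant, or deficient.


Proper divisors: 1, 3, 9, 27, 107, 321, 963
Sum = 1 + 3 + 9 + 27 + 107 + 321 + 963 = 1431
1431 < 2889 → deficient

s(2889) = 1431 (deficient)


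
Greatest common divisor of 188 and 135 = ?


188 = 1 * 135 + 53
135 = 2 * 53 + 29
53 = 1 * 29 + 24
29 = 1 * 24 + 5
24 = 4 * 5 + 4
5 = 1 * 4 + 1
4 = 4 * 1 + 0
GCD = 1


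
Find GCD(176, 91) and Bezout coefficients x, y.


Tabular extended Euclidean (each row: r = 176*s + 91*t):
r=176, s=1, t=0
r=91, s=0, t=1
q=1: r=85, s=1, t=-1   [176*(1) + 91*(-1) = 85]
q=1: r=6, s=-1, t=2   [176*(-1) + 91*(2) = 6]
q=14: r=1, s=15, t=-29   [176*(15) + 91*(-29) = 1]
q=6: r=0, s=-91, t=176   [176*(-91) + 91*(176) = 0]
GCD = 1; from the row with r=1: x=15, y=-29
Check: 176*(15) + 91*(-29) = 2640 - 2639 = 1

GCD = 1, x = 15, y = -29


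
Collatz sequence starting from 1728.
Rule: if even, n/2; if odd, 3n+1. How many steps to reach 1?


1728 → 864 → 432 → 216 → 108 → 54 → 27 → 82 → 41 → 124 → 62 → 31 → 94 → 47 → 142 → 71 → 214 → 107 → 322 → 161 → 484 → 242 → 121 → 364 → 182 → 91 → 274 → 137 → 412 → 206 → 103 → 310 → 155 → 466 → 233 → 700 → 350 → 175 → 526 → 263 → 790 → 395 → 1186 → 593 → 1780 → 890 → 445 → 1336 → 668 → 334 → 167 → 502 → 251 → 754 → 377 → 1132 → 566 → 283 → 850 → 425 → 1276 → 638 → 319 → 958 → 479 → 1438 → 719 → 2158 → 1079 → 3238 → 1619 → 4858 → 2429 → 7288 → 3644 → 1822 → 911 → 2734 → 1367 → 4102 → 2051 → 6154 → 3077 → 9232 → 4616 → 2308 → 1154 → 577 → 1732 → 866 → 433 → 1300 → 650 → 325 → 976 → 488 → 244 → 122 → 61 → 184 → 92 → 46 → 23 → 70 → 35 → 106 → 53 → 160 → 80 → 40 → 20 → 10 → 5 → 16 → 8 → 4 → 2 → 1
Total steps = 117

117 steps


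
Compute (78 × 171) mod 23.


78 × 171 = 13338
13338 mod 23 = 21


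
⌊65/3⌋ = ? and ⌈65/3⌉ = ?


65/3 = 21.6667
floor = 21
ceil = 22

floor = 21, ceil = 22


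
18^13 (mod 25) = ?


18^1 mod 25 = 18
18^2 mod 25 = 24
18^3 mod 25 = 7
18^4 mod 25 = 1
18^5 mod 25 = 18
18^6 mod 25 = 24
18^7 mod 25 = 7
18^8 mod 25 = 1
18^9 mod 25 = 18
18^10 mod 25 = 24
18^11 mod 25 = 7
18^12 mod 25 = 1
18^13 mod 25 = 18


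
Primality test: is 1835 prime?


1835 / 5 = 367 (exact division)
1835 is NOT prime.

No, 1835 is not prime


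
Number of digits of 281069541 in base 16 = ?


281069541 in base 16 = 10C0C7E5
Number of digits = 8

8 digits (base 16)


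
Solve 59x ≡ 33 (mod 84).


GCD(59, 84) = 1, unique solution
a^(-1) mod 84 = 47
x = 47 * 33 mod 84 = 39

x ≡ 39 (mod 84)


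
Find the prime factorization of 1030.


1030 / 2 = 515
515 / 5 = 103
103 / 103 = 1
1030 = 2 × 5 × 103


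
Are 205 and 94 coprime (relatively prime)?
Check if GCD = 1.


Euclidean algorithm:
205 = 2 * 94 + 17
94 = 5 * 17 + 9
17 = 1 * 9 + 8
9 = 1 * 8 + 1
8 = 8 * 1 + 0
GCD(205, 94) = 1

Yes, coprime (GCD = 1)


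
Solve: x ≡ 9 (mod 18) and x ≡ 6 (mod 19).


M = 18*19 = 342
M1 = M/18 = 19, M2 = M/19 = 18
M1^(-1) mod 18 = 1, M2^(-1) mod 19 = 18
x = 9*19*1 + 6*18*18 = 2115
2115 mod 342 = 63
Check: 63 mod 18 = 9 ✓, 63 mod 19 = 6 ✓

x ≡ 63 (mod 342)


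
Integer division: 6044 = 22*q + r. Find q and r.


6044 = 22 * 274 + 16
Check: 6028 + 16 = 6044

q = 274, r = 16


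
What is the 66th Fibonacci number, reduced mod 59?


F(k) mod 59 for k=1..66:
1, 1, 2, 3, 5, 8, 13, 21, 34, 55, 30, 26, 56, 23, 20, 43, 4, 47, 51, 39, 31, 11, 42, 53, 36, 30, 7, 37, 44, 22, 7, 29, 36, 6, 42, 48, 31, 20, 51, 12, 4, 16, 20, 36, 56, 33, 30, 4, 34, 38, 13, 51, 5, 56, 2, 58, 1, 0, 1, 1, 2, 3, 5, 8, 13, 21
F(66) mod 59 = 21


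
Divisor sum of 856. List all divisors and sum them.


Divisors of 856: 1, 2, 4, 8, 107, 214, 428, 856
Sum = 1 + 2 + 4 + 8 + 107 + 214 + 428 + 856 = 1620

σ(856) = 1620


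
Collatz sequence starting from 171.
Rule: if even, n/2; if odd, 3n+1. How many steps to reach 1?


171 → 514 → 257 → 772 → 386 → 193 → 580 → 290 → 145 → 436 → 218 → 109 → 328 → 164 → 82 → 41 → 124 → 62 → 31 → 94 → 47 → 142 → 71 → 214 → 107 → 322 → 161 → 484 → 242 → 121 → 364 → 182 → 91 → 274 → 137 → 412 → 206 → 103 → 310 → 155 → 466 → 233 → 700 → 350 → 175 → 526 → 263 → 790 → 395 → 1186 → 593 → 1780 → 890 → 445 → 1336 → 668 → 334 → 167 → 502 → 251 → 754 → 377 → 1132 → 566 → 283 → 850 → 425 → 1276 → 638 → 319 → 958 → 479 → 1438 → 719 → 2158 → 1079 → 3238 → 1619 → 4858 → 2429 → 7288 → 3644 → 1822 → 911 → 2734 → 1367 → 4102 → 2051 → 6154 → 3077 → 9232 → 4616 → 2308 → 1154 → 577 → 1732 → 866 → 433 → 1300 → 650 → 325 → 976 → 488 → 244 → 122 → 61 → 184 → 92 → 46 → 23 → 70 → 35 → 106 → 53 → 160 → 80 → 40 → 20 → 10 → 5 → 16 → 8 → 4 → 2 → 1
Total steps = 124

124 steps


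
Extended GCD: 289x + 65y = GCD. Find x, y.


Tabular extended Euclidean (each row: r = 289*s + 65*t):
r=289, s=1, t=0
r=65, s=0, t=1
q=4: r=29, s=1, t=-4   [289*(1) + 65*(-4) = 29]
q=2: r=7, s=-2, t=9   [289*(-2) + 65*(9) = 7]
q=4: r=1, s=9, t=-40   [289*(9) + 65*(-40) = 1]
q=7: r=0, s=-65, t=289   [289*(-65) + 65*(289) = 0]
GCD = 1; from the row with r=1: x=9, y=-40
Check: 289*(9) + 65*(-40) = 2601 - 2600 = 1

GCD = 1, x = 9, y = -40


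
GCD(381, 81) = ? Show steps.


381 = 4 * 81 + 57
81 = 1 * 57 + 24
57 = 2 * 24 + 9
24 = 2 * 9 + 6
9 = 1 * 6 + 3
6 = 2 * 3 + 0
GCD = 3


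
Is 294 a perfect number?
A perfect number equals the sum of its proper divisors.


Proper divisors of 294: 1, 2, 3, 6, 7, 14, 21, 42, 49, 98, 147
Sum = 1 + 2 + 3 + 6 + 7 + 14 + 21 + 42 + 49 + 98 + 147 = 390

No, 294 is not perfect (390 ≠ 294)


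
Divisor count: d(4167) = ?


4167 = 3^2 × 463^1
d(4167) = (2+1) × (1+1) = 6

6 divisors


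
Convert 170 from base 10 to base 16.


170 (base 10) = 170 (decimal)
170 (decimal) = AA (base 16)


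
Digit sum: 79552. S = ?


7 + 9 + 5 + 5 + 2 = 28


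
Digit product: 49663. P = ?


4 × 9 × 6 × 6 × 3 = 3888


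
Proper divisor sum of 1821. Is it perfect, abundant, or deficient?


Proper divisors: 1, 3, 607
Sum = 1 + 3 + 607 = 611
611 < 1821 → deficient

s(1821) = 611 (deficient)


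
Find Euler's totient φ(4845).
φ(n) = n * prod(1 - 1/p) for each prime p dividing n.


4845 = 3 × 5 × 17 × 19
Prime factors: 3, 5, 17, 19
φ(4845) = 4845 × (1-1/3) × (1-1/5) × (1-1/17) × (1-1/19)
= 4845 × 2/3 × 4/5 × 16/17 × 18/19 = 2304

φ(4845) = 2304


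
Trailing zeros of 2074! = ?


floor(2074/5) = 414
floor(2074/25) = 82
floor(2074/125) = 16
floor(2074/625) = 3
Total = 515

515 trailing zeros


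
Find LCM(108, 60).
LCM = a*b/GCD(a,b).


GCD(108, 60) = 12
LCM = 108*60/12 = 6480/12 = 540

LCM = 540


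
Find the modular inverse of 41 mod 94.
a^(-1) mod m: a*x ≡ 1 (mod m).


Use the extended Euclidean algorithm on (94, 41); each row r = 94*s + 41*t:
r=94, s=1, t=0
r=41, s=0, t=1
q=2: r=12, s=1, t=-2   [94*(1) + 41*(-2) = 12]
q=3: r=5, s=-3, t=7   [94*(-3) + 41*(7) = 5]
q=2: r=2, s=7, t=-16   [94*(7) + 41*(-16) = 2]
q=2: r=1, s=-17, t=39   [94*(-17) + 41*(39) = 1]
q=2: r=0, s=41, t=-94   [94*(41) + 41*(-94) = 0]
GCD = 1 with t = 39, so 41*(39) ≡ 1 (mod 94)
Inverse = 39 mod 94 = 39
Check: 41 * 39 = 1599 ≡ 1 (mod 94)

41^(-1) ≡ 39 (mod 94)


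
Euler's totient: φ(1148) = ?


1148 = 2^2 × 7 × 41
Prime factors: 2, 7, 41
φ(1148) = 1148 × (1-1/2) × (1-1/7) × (1-1/41)
= 1148 × 1/2 × 6/7 × 40/41 = 480

φ(1148) = 480


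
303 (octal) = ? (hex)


303 (base 8) = 195 (decimal)
195 (decimal) = C3 (base 16)


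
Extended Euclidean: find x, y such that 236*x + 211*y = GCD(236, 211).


Tabular extended Euclidean (each row: r = 236*s + 211*t):
r=236, s=1, t=0
r=211, s=0, t=1
q=1: r=25, s=1, t=-1   [236*(1) + 211*(-1) = 25]
q=8: r=11, s=-8, t=9   [236*(-8) + 211*(9) = 11]
q=2: r=3, s=17, t=-19   [236*(17) + 211*(-19) = 3]
q=3: r=2, s=-59, t=66   [236*(-59) + 211*(66) = 2]
q=1: r=1, s=76, t=-85   [236*(76) + 211*(-85) = 1]
q=2: r=0, s=-211, t=236   [236*(-211) + 211*(236) = 0]
GCD = 1; from the row with r=1: x=76, y=-85
Check: 236*(76) + 211*(-85) = 17936 - 17935 = 1

GCD = 1, x = 76, y = -85


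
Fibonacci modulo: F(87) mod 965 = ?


F(k) mod 965 for k=1..87:
1, 1, 2, 3, 5, 8, 13, 21, 34, 55, 89, 144, 233, 377, 610, 22, 632, 654, 321, 10, 331, 341, 672, 48, 720, 768, 523, 326, 849, 210, 94, 304, 398, 702, 135, 837, 7, 844, 851, 730, 616, 381, 32, 413, 445, 858, 338, 231, 569, 800, 404, 239, 643, 882, 560, 477, 72, 549, 621, 205, 826, 66, 892, 958, 885, 878, 798, 711, 544, 290, 834, 159, 28, 187, 215, 402, 617, 54, 671, 725, 431, 191, 622, 813, 470, 318, 788
F(87) mod 965 = 788


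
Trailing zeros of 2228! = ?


floor(2228/5) = 445
floor(2228/25) = 89
floor(2228/125) = 17
floor(2228/625) = 3
Total = 554

554 trailing zeros


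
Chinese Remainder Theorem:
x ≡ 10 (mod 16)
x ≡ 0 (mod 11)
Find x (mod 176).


M = 16*11 = 176
M1 = M/16 = 11, M2 = M/11 = 16
M1^(-1) mod 16 = 3, M2^(-1) mod 11 = 9
x = 10*11*3 + 0*16*9 = 330
330 mod 176 = 154
Check: 154 mod 16 = 10 ✓, 154 mod 11 = 0 ✓

x ≡ 154 (mod 176)


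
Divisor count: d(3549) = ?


3549 = 3^1 × 7^1 × 13^2
d(3549) = (1+1) × (1+1) × (2+1) = 12

12 divisors


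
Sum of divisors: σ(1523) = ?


Divisors of 1523: 1, 1523
Sum = 1 + 1523 = 1524

σ(1523) = 1524


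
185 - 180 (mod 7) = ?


185 - 180 = 5
5 mod 7 = 5


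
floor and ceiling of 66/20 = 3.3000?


66/20 = 3.3000
floor = 3
ceil = 4

floor = 3, ceil = 4


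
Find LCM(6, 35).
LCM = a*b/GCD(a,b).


GCD(6, 35) = 1
LCM = 6*35/1 = 210/1 = 210

LCM = 210


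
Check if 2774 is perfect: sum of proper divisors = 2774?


Proper divisors of 2774: 1, 2, 19, 38, 73, 146, 1387
Sum = 1 + 2 + 19 + 38 + 73 + 146 + 1387 = 1666

No, 2774 is not perfect (1666 ≠ 2774)


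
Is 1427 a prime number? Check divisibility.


Check divisors up to sqrt(1427) = 37.7757
No divisors found.
1427 is prime.

Yes, 1427 is prime


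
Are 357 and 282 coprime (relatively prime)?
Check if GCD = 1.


Euclidean algorithm:
357 = 1 * 282 + 75
282 = 3 * 75 + 57
75 = 1 * 57 + 18
57 = 3 * 18 + 3
18 = 6 * 3 + 0
GCD(357, 282) = 3

No, not coprime (GCD = 3)


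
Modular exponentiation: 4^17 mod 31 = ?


4^1 mod 31 = 4
4^2 mod 31 = 16
4^3 mod 31 = 2
4^4 mod 31 = 8
4^5 mod 31 = 1
4^6 mod 31 = 4
4^7 mod 31 = 16
4^8 mod 31 = 2
4^9 mod 31 = 8
4^10 mod 31 = 1
4^11 mod 31 = 4
4^12 mod 31 = 16
4^13 mod 31 = 2
4^14 mod 31 = 8
4^15 mod 31 = 1
4^16 mod 31 = 4
4^17 mod 31 = 16


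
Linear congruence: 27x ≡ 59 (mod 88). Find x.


GCD(27, 88) = 1, unique solution
a^(-1) mod 88 = 75
x = 75 * 59 mod 88 = 25

x ≡ 25 (mod 88)


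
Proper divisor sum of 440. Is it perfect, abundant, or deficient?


Proper divisors: 1, 2, 4, 5, 8, 10, 11, 20, 22, 40, 44, 55, 88, 110, 220
Sum = 1 + 2 + 4 + 5 + 8 + 10 + 11 + 20 + 22 + 40 + 44 + 55 + 88 + 110 + 220 = 640
640 > 440 → abundant

s(440) = 640 (abundant)


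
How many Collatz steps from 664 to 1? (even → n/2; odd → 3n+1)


664 → 332 → 166 → 83 → 250 → 125 → 376 → 188 → 94 → 47 → 142 → 71 → 214 → 107 → 322 → 161 → 484 → 242 → 121 → 364 → 182 → 91 → 274 → 137 → 412 → 206 → 103 → 310 → 155 → 466 → 233 → 700 → 350 → 175 → 526 → 263 → 790 → 395 → 1186 → 593 → 1780 → 890 → 445 → 1336 → 668 → 334 → 167 → 502 → 251 → 754 → 377 → 1132 → 566 → 283 → 850 → 425 → 1276 → 638 → 319 → 958 → 479 → 1438 → 719 → 2158 → 1079 → 3238 → 1619 → 4858 → 2429 → 7288 → 3644 → 1822 → 911 → 2734 → 1367 → 4102 → 2051 → 6154 → 3077 → 9232 → 4616 → 2308 → 1154 → 577 → 1732 → 866 → 433 → 1300 → 650 → 325 → 976 → 488 → 244 → 122 → 61 → 184 → 92 → 46 → 23 → 70 → 35 → 106 → 53 → 160 → 80 → 40 → 20 → 10 → 5 → 16 → 8 → 4 → 2 → 1
Total steps = 113

113 steps


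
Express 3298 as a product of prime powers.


3298 / 2 = 1649
1649 / 17 = 97
97 / 97 = 1
3298 = 2 × 17 × 97


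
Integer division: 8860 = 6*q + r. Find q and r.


8860 = 6 * 1476 + 4
Check: 8856 + 4 = 8860

q = 1476, r = 4


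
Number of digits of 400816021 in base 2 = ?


400816021 in base 2 = 10111111000111111011110010101
Number of digits = 29

29 digits (base 2)


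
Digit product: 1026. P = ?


1 × 0 × 2 × 6 = 0


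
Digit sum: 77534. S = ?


7 + 7 + 5 + 3 + 4 = 26


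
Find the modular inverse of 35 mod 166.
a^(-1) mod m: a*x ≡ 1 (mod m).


Use the extended Euclidean algorithm on (166, 35); each row r = 166*s + 35*t:
r=166, s=1, t=0
r=35, s=0, t=1
q=4: r=26, s=1, t=-4   [166*(1) + 35*(-4) = 26]
q=1: r=9, s=-1, t=5   [166*(-1) + 35*(5) = 9]
q=2: r=8, s=3, t=-14   [166*(3) + 35*(-14) = 8]
q=1: r=1, s=-4, t=19   [166*(-4) + 35*(19) = 1]
q=8: r=0, s=35, t=-166   [166*(35) + 35*(-166) = 0]
GCD = 1 with t = 19, so 35*(19) ≡ 1 (mod 166)
Inverse = 19 mod 166 = 19
Check: 35 * 19 = 665 ≡ 1 (mod 166)

35^(-1) ≡ 19 (mod 166)


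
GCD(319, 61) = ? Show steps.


319 = 5 * 61 + 14
61 = 4 * 14 + 5
14 = 2 * 5 + 4
5 = 1 * 4 + 1
4 = 4 * 1 + 0
GCD = 1


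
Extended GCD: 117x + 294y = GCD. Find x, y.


Tabular extended Euclidean (each row: r = 117*s + 294*t):
r=117, s=1, t=0
r=294, s=0, t=1
q=0: r=117, s=1, t=0   [117*(1) + 294*(0) = 117]
q=2: r=60, s=-2, t=1   [117*(-2) + 294*(1) = 60]
q=1: r=57, s=3, t=-1   [117*(3) + 294*(-1) = 57]
q=1: r=3, s=-5, t=2   [117*(-5) + 294*(2) = 3]
q=19: r=0, s=98, t=-39   [117*(98) + 294*(-39) = 0]
GCD = 3; from the row with r=3: x=-5, y=2
Check: 117*(-5) + 294*(2) = -585 + 588 = 3

GCD = 3, x = -5, y = 2


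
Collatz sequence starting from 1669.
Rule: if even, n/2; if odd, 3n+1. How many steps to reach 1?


1669 → 5008 → 2504 → 1252 → 626 → 313 → 940 → 470 → 235 → 706 → 353 → 1060 → 530 → 265 → 796 → 398 → 199 → 598 → 299 → 898 → 449 → 1348 → 674 → 337 → 1012 → 506 → 253 → 760 → 380 → 190 → 95 → 286 → 143 → 430 → 215 → 646 → 323 → 970 → 485 → 1456 → 728 → 364 → 182 → 91 → 274 → 137 → 412 → 206 → 103 → 310 → 155 → 466 → 233 → 700 → 350 → 175 → 526 → 263 → 790 → 395 → 1186 → 593 → 1780 → 890 → 445 → 1336 → 668 → 334 → 167 → 502 → 251 → 754 → 377 → 1132 → 566 → 283 → 850 → 425 → 1276 → 638 → 319 → 958 → 479 → 1438 → 719 → 2158 → 1079 → 3238 → 1619 → 4858 → 2429 → 7288 → 3644 → 1822 → 911 → 2734 → 1367 → 4102 → 2051 → 6154 → 3077 → 9232 → 4616 → 2308 → 1154 → 577 → 1732 → 866 → 433 → 1300 → 650 → 325 → 976 → 488 → 244 → 122 → 61 → 184 → 92 → 46 → 23 → 70 → 35 → 106 → 53 → 160 → 80 → 40 → 20 → 10 → 5 → 16 → 8 → 4 → 2 → 1
Total steps = 135

135 steps


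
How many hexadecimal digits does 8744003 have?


8744003 in base 16 = 856C43
Number of digits = 6

6 digits (base 16)


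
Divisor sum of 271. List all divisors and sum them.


Divisors of 271: 1, 271
Sum = 1 + 271 = 272

σ(271) = 272


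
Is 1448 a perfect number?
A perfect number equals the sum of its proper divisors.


Proper divisors of 1448: 1, 2, 4, 8, 181, 362, 724
Sum = 1 + 2 + 4 + 8 + 181 + 362 + 724 = 1282

No, 1448 is not perfect (1282 ≠ 1448)


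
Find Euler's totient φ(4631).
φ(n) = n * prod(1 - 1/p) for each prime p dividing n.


4631 = 11 × 421
Prime factors: 11, 421
φ(4631) = 4631 × (1-1/11) × (1-1/421)
= 4631 × 10/11 × 420/421 = 4200

φ(4631) = 4200


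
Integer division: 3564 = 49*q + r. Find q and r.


3564 = 49 * 72 + 36
Check: 3528 + 36 = 3564

q = 72, r = 36


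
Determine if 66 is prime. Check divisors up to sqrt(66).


66 / 2 = 33 (exact division)
66 is NOT prime.

No, 66 is not prime


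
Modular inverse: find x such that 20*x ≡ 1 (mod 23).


Use the extended Euclidean algorithm on (23, 20); each row r = 23*s + 20*t:
r=23, s=1, t=0
r=20, s=0, t=1
q=1: r=3, s=1, t=-1   [23*(1) + 20*(-1) = 3]
q=6: r=2, s=-6, t=7   [23*(-6) + 20*(7) = 2]
q=1: r=1, s=7, t=-8   [23*(7) + 20*(-8) = 1]
q=2: r=0, s=-20, t=23   [23*(-20) + 20*(23) = 0]
GCD = 1 with t = -8, so 20*(-8) ≡ 1 (mod 23)
Inverse = -8 mod 23 = 15
Check: 20 * 15 = 300 ≡ 1 (mod 23)

20^(-1) ≡ 15 (mod 23)


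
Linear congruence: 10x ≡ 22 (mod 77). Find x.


GCD(10, 77) = 1, unique solution
a^(-1) mod 77 = 54
x = 54 * 22 mod 77 = 33

x ≡ 33 (mod 77)


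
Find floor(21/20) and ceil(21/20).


21/20 = 1.0500
floor = 1
ceil = 2

floor = 1, ceil = 2


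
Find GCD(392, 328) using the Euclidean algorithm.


392 = 1 * 328 + 64
328 = 5 * 64 + 8
64 = 8 * 8 + 0
GCD = 8


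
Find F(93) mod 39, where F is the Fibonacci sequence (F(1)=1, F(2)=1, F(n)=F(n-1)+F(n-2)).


F(k) mod 39 for k=1..93:
1, 1, 2, 3, 5, 8, 13, 21, 34, 16, 11, 27, 38, 26, 25, 12, 37, 10, 8, 18, 26, 5, 31, 36, 28, 25, 14, 0, 14, 14, 28, 3, 31, 34, 26, 21, 8, 29, 37, 27, 25, 13, 38, 12, 11, 23, 34, 18, 13, 31, 5, 36, 2, 38, 1, 0, 1, 1, 2, 3, 5, 8, 13, 21, 34, 16, 11, 27, 38, 26, 25, 12, 37, 10, 8, 18, 26, 5, 31, 36, 28, 25, 14, 0, 14, 14, 28, 3, 31, 34, 26, 21, 8
F(93) mod 39 = 8


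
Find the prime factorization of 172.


172 / 2 = 86
86 / 2 = 43
43 / 43 = 1
172 = 2^2 × 43


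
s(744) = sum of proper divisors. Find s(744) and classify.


Proper divisors: 1, 2, 3, 4, 6, 8, 12, 24, 31, 62, 93, 124, 186, 248, 372
Sum = 1 + 2 + 3 + 4 + 6 + 8 + 12 + 24 + 31 + 62 + 93 + 124 + 186 + 248 + 372 = 1176
1176 > 744 → abundant

s(744) = 1176 (abundant)


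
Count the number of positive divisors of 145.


145 = 5^1 × 29^1
d(145) = (1+1) × (1+1) = 4

4 divisors


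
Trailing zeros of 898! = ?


floor(898/5) = 179
floor(898/25) = 35
floor(898/125) = 7
floor(898/625) = 1
Total = 222

222 trailing zeros


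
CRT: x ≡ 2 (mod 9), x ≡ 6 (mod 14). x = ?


M = 9*14 = 126
M1 = M/9 = 14, M2 = M/14 = 9
M1^(-1) mod 9 = 2, M2^(-1) mod 14 = 11
x = 2*14*2 + 6*9*11 = 650
650 mod 126 = 20
Check: 20 mod 9 = 2 ✓, 20 mod 14 = 6 ✓

x ≡ 20 (mod 126)


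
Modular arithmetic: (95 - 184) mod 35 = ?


95 - 184 = -89
-89 mod 35 = 16


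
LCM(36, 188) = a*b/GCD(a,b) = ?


GCD(36, 188) = 4
LCM = 36*188/4 = 6768/4 = 1692

LCM = 1692


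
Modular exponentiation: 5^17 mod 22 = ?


5^1 mod 22 = 5
5^2 mod 22 = 3
5^3 mod 22 = 15
5^4 mod 22 = 9
5^5 mod 22 = 1
5^6 mod 22 = 5
5^7 mod 22 = 3
5^8 mod 22 = 15
5^9 mod 22 = 9
5^10 mod 22 = 1
5^11 mod 22 = 5
5^12 mod 22 = 3
5^13 mod 22 = 15
5^14 mod 22 = 9
5^15 mod 22 = 1
5^16 mod 22 = 5
5^17 mod 22 = 3


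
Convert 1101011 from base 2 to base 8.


1101011 (base 2) = 107 (decimal)
107 (decimal) = 153 (base 8)


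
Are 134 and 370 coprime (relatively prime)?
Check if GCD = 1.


Euclidean algorithm:
370 = 2 * 134 + 102
134 = 1 * 102 + 32
102 = 3 * 32 + 6
32 = 5 * 6 + 2
6 = 3 * 2 + 0
GCD(134, 370) = 2

No, not coprime (GCD = 2)


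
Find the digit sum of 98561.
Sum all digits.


9 + 8 + 5 + 6 + 1 = 29


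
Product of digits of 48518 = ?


4 × 8 × 5 × 1 × 8 = 1280


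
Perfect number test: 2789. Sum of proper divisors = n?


Proper divisors of 2789: 1
Sum = 1 = 1

No, 2789 is not perfect (1 ≠ 2789)


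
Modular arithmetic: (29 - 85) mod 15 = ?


29 - 85 = -56
-56 mod 15 = 4


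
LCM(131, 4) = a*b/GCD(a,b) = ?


GCD(131, 4) = 1
LCM = 131*4/1 = 524/1 = 524

LCM = 524


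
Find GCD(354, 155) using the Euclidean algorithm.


354 = 2 * 155 + 44
155 = 3 * 44 + 23
44 = 1 * 23 + 21
23 = 1 * 21 + 2
21 = 10 * 2 + 1
2 = 2 * 1 + 0
GCD = 1


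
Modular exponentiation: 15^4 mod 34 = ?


15^1 mod 34 = 15
15^2 mod 34 = 21
15^3 mod 34 = 9
15^4 mod 34 = 33


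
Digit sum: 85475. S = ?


8 + 5 + 4 + 7 + 5 = 29


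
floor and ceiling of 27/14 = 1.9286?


27/14 = 1.9286
floor = 1
ceil = 2

floor = 1, ceil = 2


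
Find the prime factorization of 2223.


2223 / 3 = 741
741 / 3 = 247
247 / 13 = 19
19 / 19 = 1
2223 = 3^2 × 13 × 19


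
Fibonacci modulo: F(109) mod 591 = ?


F(k) mod 591 for k=1..109:
1, 1, 2, 3, 5, 8, 13, 21, 34, 55, 89, 144, 233, 377, 19, 396, 415, 220, 44, 264, 308, 572, 289, 270, 559, 238, 206, 444, 59, 503, 562, 474, 445, 328, 182, 510, 101, 20, 121, 141, 262, 403, 74, 477, 551, 437, 397, 243, 49, 292, 341, 42, 383, 425, 217, 51, 268, 319, 587, 315, 311, 35, 346, 381, 136, 517, 62, 579, 50, 38, 88, 126, 214, 340, 554, 303, 266, 569, 244, 222, 466, 97, 563, 69, 41, 110, 151, 261, 412, 82, 494, 576, 479, 464, 352, 225, 577, 211, 197, 408, 14, 422, 436, 267, 112, 379, 491, 279, 179
F(109) mod 591 = 179


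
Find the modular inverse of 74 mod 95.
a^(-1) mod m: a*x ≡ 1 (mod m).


Use the extended Euclidean algorithm on (95, 74); each row r = 95*s + 74*t:
r=95, s=1, t=0
r=74, s=0, t=1
q=1: r=21, s=1, t=-1   [95*(1) + 74*(-1) = 21]
q=3: r=11, s=-3, t=4   [95*(-3) + 74*(4) = 11]
q=1: r=10, s=4, t=-5   [95*(4) + 74*(-5) = 10]
q=1: r=1, s=-7, t=9   [95*(-7) + 74*(9) = 1]
q=10: r=0, s=74, t=-95   [95*(74) + 74*(-95) = 0]
GCD = 1 with t = 9, so 74*(9) ≡ 1 (mod 95)
Inverse = 9 mod 95 = 9
Check: 74 * 9 = 666 ≡ 1 (mod 95)

74^(-1) ≡ 9 (mod 95)


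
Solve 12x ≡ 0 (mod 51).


GCD(12, 51) = 3 divides 0
Divide: 4x ≡ 0 (mod 17)
x ≡ 0 (mod 17)


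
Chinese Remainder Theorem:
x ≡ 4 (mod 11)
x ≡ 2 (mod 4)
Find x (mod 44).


M = 11*4 = 44
M1 = M/11 = 4, M2 = M/4 = 11
M1^(-1) mod 11 = 3, M2^(-1) mod 4 = 3
x = 4*4*3 + 2*11*3 = 114
114 mod 44 = 26
Check: 26 mod 11 = 4 ✓, 26 mod 4 = 2 ✓

x ≡ 26 (mod 44)


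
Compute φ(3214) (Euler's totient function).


3214 = 2 × 1607
Prime factors: 2, 1607
φ(3214) = 3214 × (1-1/2) × (1-1/1607)
= 3214 × 1/2 × 1606/1607 = 1606

φ(3214) = 1606


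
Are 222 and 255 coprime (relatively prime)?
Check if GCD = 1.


Euclidean algorithm:
255 = 1 * 222 + 33
222 = 6 * 33 + 24
33 = 1 * 24 + 9
24 = 2 * 9 + 6
9 = 1 * 6 + 3
6 = 2 * 3 + 0
GCD(222, 255) = 3

No, not coprime (GCD = 3)


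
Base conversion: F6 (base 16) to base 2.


F6 (base 16) = 246 (decimal)
246 (decimal) = 11110110 (base 2)


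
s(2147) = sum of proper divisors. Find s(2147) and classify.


Proper divisors: 1, 19, 113
Sum = 1 + 19 + 113 = 133
133 < 2147 → deficient

s(2147) = 133 (deficient)


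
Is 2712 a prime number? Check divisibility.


2712 / 2 = 1356 (exact division)
2712 is NOT prime.

No, 2712 is not prime


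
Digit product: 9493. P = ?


9 × 4 × 9 × 3 = 972


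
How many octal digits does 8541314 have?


8541314 in base 8 = 40452202
Number of digits = 8

8 digits (base 8)


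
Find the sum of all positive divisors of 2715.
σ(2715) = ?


Divisors of 2715: 1, 3, 5, 15, 181, 543, 905, 2715
Sum = 1 + 3 + 5 + 15 + 181 + 543 + 905 + 2715 = 4368

σ(2715) = 4368


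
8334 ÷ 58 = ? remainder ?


8334 = 58 * 143 + 40
Check: 8294 + 40 = 8334

q = 143, r = 40


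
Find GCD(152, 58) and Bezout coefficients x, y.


Tabular extended Euclidean (each row: r = 152*s + 58*t):
r=152, s=1, t=0
r=58, s=0, t=1
q=2: r=36, s=1, t=-2   [152*(1) + 58*(-2) = 36]
q=1: r=22, s=-1, t=3   [152*(-1) + 58*(3) = 22]
q=1: r=14, s=2, t=-5   [152*(2) + 58*(-5) = 14]
q=1: r=8, s=-3, t=8   [152*(-3) + 58*(8) = 8]
q=1: r=6, s=5, t=-13   [152*(5) + 58*(-13) = 6]
q=1: r=2, s=-8, t=21   [152*(-8) + 58*(21) = 2]
q=3: r=0, s=29, t=-76   [152*(29) + 58*(-76) = 0]
GCD = 2; from the row with r=2: x=-8, y=21
Check: 152*(-8) + 58*(21) = -1216 + 1218 = 2

GCD = 2, x = -8, y = 21


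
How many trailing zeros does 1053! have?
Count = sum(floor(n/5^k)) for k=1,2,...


floor(1053/5) = 210
floor(1053/25) = 42
floor(1053/125) = 8
floor(1053/625) = 1
Total = 261

261 trailing zeros


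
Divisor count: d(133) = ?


133 = 7^1 × 19^1
d(133) = (1+1) × (1+1) = 4

4 divisors


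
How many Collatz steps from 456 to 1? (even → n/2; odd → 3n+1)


456 → 228 → 114 → 57 → 172 → 86 → 43 → 130 → 65 → 196 → 98 → 49 → 148 → 74 → 37 → 112 → 56 → 28 → 14 → 7 → 22 → 11 → 34 → 17 → 52 → 26 → 13 → 40 → 20 → 10 → 5 → 16 → 8 → 4 → 2 → 1
Total steps = 35

35 steps


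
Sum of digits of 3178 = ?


3 + 1 + 7 + 8 = 19


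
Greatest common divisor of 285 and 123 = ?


285 = 2 * 123 + 39
123 = 3 * 39 + 6
39 = 6 * 6 + 3
6 = 2 * 3 + 0
GCD = 3


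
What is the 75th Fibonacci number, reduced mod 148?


F(k) mod 148 for k=1..75:
1, 1, 2, 3, 5, 8, 13, 21, 34, 55, 89, 144, 85, 81, 18, 99, 117, 68, 37, 105, 142, 99, 93, 44, 137, 33, 22, 55, 77, 132, 61, 45, 106, 3, 109, 112, 73, 37, 110, 147, 109, 108, 69, 29, 98, 127, 77, 56, 133, 41, 26, 67, 93, 12, 105, 117, 74, 43, 117, 12, 129, 141, 122, 115, 89, 56, 145, 53, 50, 103, 5, 108, 113, 73, 38
F(75) mod 148 = 38


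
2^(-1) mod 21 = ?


Use the extended Euclidean algorithm on (21, 2); each row r = 21*s + 2*t:
r=21, s=1, t=0
r=2, s=0, t=1
q=10: r=1, s=1, t=-10   [21*(1) + 2*(-10) = 1]
q=2: r=0, s=-2, t=21   [21*(-2) + 2*(21) = 0]
GCD = 1 with t = -10, so 2*(-10) ≡ 1 (mod 21)
Inverse = -10 mod 21 = 11
Check: 2 * 11 = 22 ≡ 1 (mod 21)

2^(-1) ≡ 11 (mod 21)


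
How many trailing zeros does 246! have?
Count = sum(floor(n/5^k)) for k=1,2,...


floor(246/5) = 49
floor(246/25) = 9
floor(246/125) = 1
Total = 59

59 trailing zeros


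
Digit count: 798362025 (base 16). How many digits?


798362025 in base 16 = 2F9609A9
Number of digits = 8

8 digits (base 16)


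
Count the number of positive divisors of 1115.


1115 = 5^1 × 223^1
d(1115) = (1+1) × (1+1) = 4

4 divisors


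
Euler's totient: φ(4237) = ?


4237 = 19 × 223
Prime factors: 19, 223
φ(4237) = 4237 × (1-1/19) × (1-1/223)
= 4237 × 18/19 × 222/223 = 3996

φ(4237) = 3996


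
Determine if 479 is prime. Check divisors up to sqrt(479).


Check divisors up to sqrt(479) = 21.8861
No divisors found.
479 is prime.

Yes, 479 is prime


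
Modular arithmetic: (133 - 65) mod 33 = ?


133 - 65 = 68
68 mod 33 = 2


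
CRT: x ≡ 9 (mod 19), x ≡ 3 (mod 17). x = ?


M = 19*17 = 323
M1 = M/19 = 17, M2 = M/17 = 19
M1^(-1) mod 19 = 9, M2^(-1) mod 17 = 9
x = 9*17*9 + 3*19*9 = 1890
1890 mod 323 = 275
Check: 275 mod 19 = 9 ✓, 275 mod 17 = 3 ✓

x ≡ 275 (mod 323)
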